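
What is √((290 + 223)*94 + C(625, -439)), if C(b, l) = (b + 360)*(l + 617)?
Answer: 8*√3493 ≈ 472.81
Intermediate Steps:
C(b, l) = (360 + b)*(617 + l)
√((290 + 223)*94 + C(625, -439)) = √((290 + 223)*94 + (222120 + 360*(-439) + 617*625 + 625*(-439))) = √(513*94 + (222120 - 158040 + 385625 - 274375)) = √(48222 + 175330) = √223552 = 8*√3493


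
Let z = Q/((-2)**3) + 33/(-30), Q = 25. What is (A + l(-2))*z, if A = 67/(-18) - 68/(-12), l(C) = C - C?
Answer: -1183/144 ≈ -8.2153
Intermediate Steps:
l(C) = 0
z = -169/40 (z = 25/((-2)**3) + 33/(-30) = 25/(-8) + 33*(-1/30) = 25*(-1/8) - 11/10 = -25/8 - 11/10 = -169/40 ≈ -4.2250)
A = 35/18 (A = 67*(-1/18) - 68*(-1/12) = -67/18 + 17/3 = 35/18 ≈ 1.9444)
(A + l(-2))*z = (35/18 + 0)*(-169/40) = (35/18)*(-169/40) = -1183/144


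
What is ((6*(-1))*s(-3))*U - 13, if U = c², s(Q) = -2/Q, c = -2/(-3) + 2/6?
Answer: -17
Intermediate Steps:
c = 1 (c = -2*(-⅓) + 2*(⅙) = ⅔ + ⅓ = 1)
U = 1 (U = 1² = 1)
((6*(-1))*s(-3))*U - 13 = ((6*(-1))*(-2/(-3)))*1 - 13 = -(-12)*(-1)/3*1 - 13 = -6*⅔*1 - 13 = -4*1 - 13 = -4 - 13 = -17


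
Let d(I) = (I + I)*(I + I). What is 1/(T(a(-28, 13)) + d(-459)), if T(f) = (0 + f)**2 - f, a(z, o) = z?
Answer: 1/843536 ≈ 1.1855e-6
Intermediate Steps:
d(I) = 4*I**2 (d(I) = (2*I)*(2*I) = 4*I**2)
T(f) = f**2 - f
1/(T(a(-28, 13)) + d(-459)) = 1/(-28*(-1 - 28) + 4*(-459)**2) = 1/(-28*(-29) + 4*210681) = 1/(812 + 842724) = 1/843536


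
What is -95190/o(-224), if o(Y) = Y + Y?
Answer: 47595/224 ≈ 212.48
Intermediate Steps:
o(Y) = 2*Y
-95190/o(-224) = -95190/(2*(-224)) = -95190/(-448) = -95190*(-1/448) = 47595/224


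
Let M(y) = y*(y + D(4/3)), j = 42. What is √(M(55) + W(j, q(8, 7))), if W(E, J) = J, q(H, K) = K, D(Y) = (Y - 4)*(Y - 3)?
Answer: 4*√1843/3 ≈ 57.240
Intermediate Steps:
D(Y) = (-4 + Y)*(-3 + Y)
M(y) = y*(40/9 + y) (M(y) = y*(y + (12 + (4/3)² - 28/3)) = y*(y + (12 + (4*(⅓))² - 28/3)) = y*(y + (12 + (4/3)² - 7*4/3)) = y*(y + (12 + 16/9 - 28/3)) = y*(y + 40/9) = y*(40/9 + y))
√(M(55) + W(j, q(8, 7))) = √((⅑)*55*(40 + 9*55) + 7) = √((⅑)*55*(40 + 495) + 7) = √((⅑)*55*535 + 7) = √(29425/9 + 7) = √(29488/9) = 4*√1843/3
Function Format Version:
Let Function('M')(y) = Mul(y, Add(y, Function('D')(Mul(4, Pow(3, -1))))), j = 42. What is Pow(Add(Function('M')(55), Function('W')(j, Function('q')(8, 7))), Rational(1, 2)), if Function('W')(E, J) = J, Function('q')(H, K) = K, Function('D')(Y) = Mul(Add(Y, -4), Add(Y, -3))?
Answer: Mul(Rational(4, 3), Pow(1843, Rational(1, 2))) ≈ 57.240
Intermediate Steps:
Function('D')(Y) = Mul(Add(-4, Y), Add(-3, Y))
Function('M')(y) = Mul(y, Add(Rational(40, 9), y)) (Function('M')(y) = Mul(y, Add(y, Add(12, Pow(Mul(4, Pow(3, -1)), 2), Mul(-7, Mul(4, Pow(3, -1)))))) = Mul(y, Add(y, Add(12, Pow(Mul(4, Rational(1, 3)), 2), Mul(-7, Mul(4, Rational(1, 3)))))) = Mul(y, Add(y, Add(12, Pow(Rational(4, 3), 2), Mul(-7, Rational(4, 3))))) = Mul(y, Add(y, Add(12, Rational(16, 9), Rational(-28, 3)))) = Mul(y, Add(y, Rational(40, 9))) = Mul(y, Add(Rational(40, 9), y)))
Pow(Add(Function('M')(55), Function('W')(j, Function('q')(8, 7))), Rational(1, 2)) = Pow(Add(Mul(Rational(1, 9), 55, Add(40, Mul(9, 55))), 7), Rational(1, 2)) = Pow(Add(Mul(Rational(1, 9), 55, Add(40, 495)), 7), Rational(1, 2)) = Pow(Add(Mul(Rational(1, 9), 55, 535), 7), Rational(1, 2)) = Pow(Add(Rational(29425, 9), 7), Rational(1, 2)) = Pow(Rational(29488, 9), Rational(1, 2)) = Mul(Rational(4, 3), Pow(1843, Rational(1, 2)))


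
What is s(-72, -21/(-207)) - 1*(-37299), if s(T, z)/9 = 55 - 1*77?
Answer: 37101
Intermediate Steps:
s(T, z) = -198 (s(T, z) = 9*(55 - 1*77) = 9*(55 - 77) = 9*(-22) = -198)
s(-72, -21/(-207)) - 1*(-37299) = -198 - 1*(-37299) = -198 + 37299 = 37101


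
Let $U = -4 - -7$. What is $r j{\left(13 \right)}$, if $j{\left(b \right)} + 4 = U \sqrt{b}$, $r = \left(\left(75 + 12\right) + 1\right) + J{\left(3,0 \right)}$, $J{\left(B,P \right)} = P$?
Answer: $-352 + 264 \sqrt{13} \approx 599.87$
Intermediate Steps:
$U = 3$ ($U = -4 + 7 = 3$)
$r = 88$ ($r = \left(\left(75 + 12\right) + 1\right) + 0 = \left(87 + 1\right) + 0 = 88 + 0 = 88$)
$j{\left(b \right)} = -4 + 3 \sqrt{b}$
$r j{\left(13 \right)} = 88 \left(-4 + 3 \sqrt{13}\right) = -352 + 264 \sqrt{13}$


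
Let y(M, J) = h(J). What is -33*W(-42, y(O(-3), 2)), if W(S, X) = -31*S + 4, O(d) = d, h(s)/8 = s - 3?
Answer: -43098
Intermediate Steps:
h(s) = -24 + 8*s (h(s) = 8*(s - 3) = 8*(-3 + s) = -24 + 8*s)
y(M, J) = -24 + 8*J
W(S, X) = 4 - 31*S
-33*W(-42, y(O(-3), 2)) = -33*(4 - 31*(-42)) = -33*(4 + 1302) = -33*1306 = -43098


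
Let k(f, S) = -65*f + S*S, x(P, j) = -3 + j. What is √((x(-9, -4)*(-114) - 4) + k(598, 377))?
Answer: √104053 ≈ 322.57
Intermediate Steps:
k(f, S) = S² - 65*f (k(f, S) = -65*f + S² = S² - 65*f)
√((x(-9, -4)*(-114) - 4) + k(598, 377)) = √(((-3 - 4)*(-114) - 4) + (377² - 65*598)) = √((-7*(-114) - 4) + (142129 - 38870)) = √((798 - 4) + 103259) = √(794 + 103259) = √104053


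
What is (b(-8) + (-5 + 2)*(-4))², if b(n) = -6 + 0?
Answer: 36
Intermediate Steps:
b(n) = -6
(b(-8) + (-5 + 2)*(-4))² = (-6 + (-5 + 2)*(-4))² = (-6 - 3*(-4))² = (-6 + 12)² = 6² = 36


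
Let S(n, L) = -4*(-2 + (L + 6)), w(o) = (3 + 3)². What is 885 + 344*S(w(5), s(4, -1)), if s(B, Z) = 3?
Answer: -8747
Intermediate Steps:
w(o) = 36 (w(o) = 6² = 36)
S(n, L) = -16 - 4*L (S(n, L) = -4*(-2 + (6 + L)) = -4*(4 + L) = -16 - 4*L)
885 + 344*S(w(5), s(4, -1)) = 885 + 344*(-16 - 4*3) = 885 + 344*(-16 - 12) = 885 + 344*(-28) = 885 - 9632 = -8747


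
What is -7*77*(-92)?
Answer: 49588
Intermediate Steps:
-7*77*(-92) = -539*(-92) = 49588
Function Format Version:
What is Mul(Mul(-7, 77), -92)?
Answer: 49588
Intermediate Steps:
Mul(Mul(-7, 77), -92) = Mul(-539, -92) = 49588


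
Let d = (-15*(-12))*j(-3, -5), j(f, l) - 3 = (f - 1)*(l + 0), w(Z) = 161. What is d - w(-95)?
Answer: 3979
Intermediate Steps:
j(f, l) = 3 + l*(-1 + f) (j(f, l) = 3 + (f - 1)*(l + 0) = 3 + (-1 + f)*l = 3 + l*(-1 + f))
d = 4140 (d = (-15*(-12))*(3 - 1*(-5) - 3*(-5)) = 180*(3 + 5 + 15) = 180*23 = 4140)
d - w(-95) = 4140 - 1*161 = 4140 - 161 = 3979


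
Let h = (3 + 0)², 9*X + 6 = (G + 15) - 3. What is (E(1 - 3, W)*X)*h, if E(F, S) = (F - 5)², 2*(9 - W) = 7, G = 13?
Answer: 931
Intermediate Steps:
W = 11/2 (W = 9 - ½*7 = 9 - 7/2 = 11/2 ≈ 5.5000)
E(F, S) = (-5 + F)²
X = 19/9 (X = -⅔ + ((13 + 15) - 3)/9 = -⅔ + (28 - 3)/9 = -⅔ + (⅑)*25 = -⅔ + 25/9 = 19/9 ≈ 2.1111)
h = 9 (h = 3² = 9)
(E(1 - 3, W)*X)*h = ((-5 + (1 - 3))²*(19/9))*9 = ((-5 - 2)²*(19/9))*9 = ((-7)²*(19/9))*9 = (49*(19/9))*9 = (931/9)*9 = 931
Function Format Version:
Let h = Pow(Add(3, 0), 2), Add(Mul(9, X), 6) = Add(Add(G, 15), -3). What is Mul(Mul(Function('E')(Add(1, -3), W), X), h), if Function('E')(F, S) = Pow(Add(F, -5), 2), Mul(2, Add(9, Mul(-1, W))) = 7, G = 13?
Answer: 931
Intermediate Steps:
W = Rational(11, 2) (W = Add(9, Mul(Rational(-1, 2), 7)) = Add(9, Rational(-7, 2)) = Rational(11, 2) ≈ 5.5000)
Function('E')(F, S) = Pow(Add(-5, F), 2)
X = Rational(19, 9) (X = Add(Rational(-2, 3), Mul(Rational(1, 9), Add(Add(13, 15), -3))) = Add(Rational(-2, 3), Mul(Rational(1, 9), Add(28, -3))) = Add(Rational(-2, 3), Mul(Rational(1, 9), 25)) = Add(Rational(-2, 3), Rational(25, 9)) = Rational(19, 9) ≈ 2.1111)
h = 9 (h = Pow(3, 2) = 9)
Mul(Mul(Function('E')(Add(1, -3), W), X), h) = Mul(Mul(Pow(Add(-5, Add(1, -3)), 2), Rational(19, 9)), 9) = Mul(Mul(Pow(Add(-5, -2), 2), Rational(19, 9)), 9) = Mul(Mul(Pow(-7, 2), Rational(19, 9)), 9) = Mul(Mul(49, Rational(19, 9)), 9) = Mul(Rational(931, 9), 9) = 931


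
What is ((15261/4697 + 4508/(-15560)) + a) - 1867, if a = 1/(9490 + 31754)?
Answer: -100336343639599/53827338180 ≈ -1864.0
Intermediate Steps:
a = 1/41244 ≈ 2.4246e-5
((15261/4697 + 4508/(-15560)) + a) - 1867 = ((15261/4697 + 4508/(-15560)) + 1/41244) - 1867 = ((15261*(1/4697) + 4508*(-1/15560)) + 1/41244) - 1867 = ((15261/4697 - 1127/3890) + 1/41244) - 1867 = (54071771/18271330 + 1/41244) - 1867 = 159296742461/53827338180 - 1867 = -100336343639599/53827338180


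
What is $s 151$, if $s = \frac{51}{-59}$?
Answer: $- \frac{7701}{59} \approx -130.53$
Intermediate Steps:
$s = - \frac{51}{59}$ ($s = 51 \left(- \frac{1}{59}\right) = - \frac{51}{59} \approx -0.86441$)
$s 151 = \left(- \frac{51}{59}\right) 151 = - \frac{7701}{59}$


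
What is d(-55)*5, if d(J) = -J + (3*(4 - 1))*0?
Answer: 275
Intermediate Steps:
d(J) = -J (d(J) = -J + (3*3)*0 = -J + 9*0 = -J + 0 = -J)
d(-55)*5 = -1*(-55)*5 = 55*5 = 275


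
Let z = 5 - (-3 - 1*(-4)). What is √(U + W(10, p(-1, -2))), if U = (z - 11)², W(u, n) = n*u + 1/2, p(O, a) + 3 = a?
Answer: I*√2/2 ≈ 0.70711*I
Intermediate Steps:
z = 4 (z = 5 - (-3 + 4) = 5 - 1*1 = 5 - 1 = 4)
p(O, a) = -3 + a
W(u, n) = ½ + n*u (W(u, n) = n*u + ½ = ½ + n*u)
U = 49 (U = (4 - 11)² = (-7)² = 49)
√(U + W(10, p(-1, -2))) = √(49 + (½ + (-3 - 2)*10)) = √(49 + (½ - 5*10)) = √(49 + (½ - 50)) = √(49 - 99/2) = √(-½) = I*√2/2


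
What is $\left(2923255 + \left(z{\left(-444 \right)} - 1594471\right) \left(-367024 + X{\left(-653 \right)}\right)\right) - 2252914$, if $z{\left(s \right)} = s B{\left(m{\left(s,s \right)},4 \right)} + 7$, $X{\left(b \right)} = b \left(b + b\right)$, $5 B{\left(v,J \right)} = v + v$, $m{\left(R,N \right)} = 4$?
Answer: $- \frac{3874627410663}{5} \approx -7.7492 \cdot 10^{11}$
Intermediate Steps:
$B{\left(v,J \right)} = \frac{2 v}{5}$ ($B{\left(v,J \right)} = \frac{v + v}{5} = \frac{2 v}{5}$)
$X{\left(b \right)} = 2 b^{2}$ ($X{\left(b \right)} = b 2 b = 2 b^{2}$)
$z{\left(s \right)} = 7 + \frac{8 s}{5}$ ($z{\left(s \right)} = s \frac{2}{5} \cdot 4 + 7 = s \frac{8}{5} + 7 = \frac{8 s}{5} + 7 = 7 + \frac{8 s}{5}$)
$\left(2923255 + \left(z{\left(-444 \right)} - 1594471\right) \left(-367024 + X{\left(-653 \right)}\right)\right) - 2252914 = \left(2923255 + \left(\left(7 + \frac{8}{5} \left(-444\right)\right) - 1594471\right) \left(-367024 + 2 \left(-653\right)^{2}\right)\right) - 2252914 = \left(2923255 + \left(\left(7 - \frac{3552}{5}\right) - 1594471\right) \left(-367024 + 2 \cdot 426409\right)\right) - 2252914 = \left(2923255 + \left(- \frac{3517}{5} - 1594471\right) \left(-367024 + 852818\right)\right) - 2252914 = \left(2923255 - \frac{3874630762368}{5}\right) - 2252914 = - \frac{3874616146093}{5} - 2252914 = - \frac{3874627410663}{5}$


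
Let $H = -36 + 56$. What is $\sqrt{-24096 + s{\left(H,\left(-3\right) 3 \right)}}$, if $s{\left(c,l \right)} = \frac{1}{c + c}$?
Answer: $\frac{i \sqrt{9638390}}{20} \approx 155.23 i$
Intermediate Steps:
$H = 20$
$s{\left(c,l \right)} = \frac{1}{2 c}$
$\sqrt{-24096 + s{\left(H,\left(-3\right) 3 \right)}} = \sqrt{-24096 + \frac{1}{2 \cdot 20}} = \sqrt{-24096 + \frac{1}{2} \cdot \frac{1}{20}} = \sqrt{-24096 + \frac{1}{40}} = \sqrt{- \frac{963839}{40}} = \frac{i \sqrt{9638390}}{20}$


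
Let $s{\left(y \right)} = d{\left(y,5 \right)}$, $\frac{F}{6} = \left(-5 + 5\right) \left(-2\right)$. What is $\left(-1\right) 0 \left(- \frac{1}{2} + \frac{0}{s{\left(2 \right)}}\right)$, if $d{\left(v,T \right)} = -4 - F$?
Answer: $0$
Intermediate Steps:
$F = 0$ ($F = 6 \left(-5 + 5\right) \left(-2\right) = 6 \cdot 0 \left(-2\right) = 6 \cdot 0 = 0$)
$d{\left(v,T \right)} = -4$ ($d{\left(v,T \right)} = -4 - 0 = -4 + 0 = -4$)
$s{\left(y \right)} = -4$
$\left(-1\right) 0 \left(- \frac{1}{2} + \frac{0}{s{\left(2 \right)}}\right) = \left(-1\right) 0 \left(- \frac{1}{2} + \frac{0}{-4}\right) = 0 \left(\left(-1\right) \frac{1}{2} + 0 \left(- \frac{1}{4}\right)\right) = 0 \left(- \frac{1}{2} + 0\right) = 0 \left(- \frac{1}{2}\right) = 0$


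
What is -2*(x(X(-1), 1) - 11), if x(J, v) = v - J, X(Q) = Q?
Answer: 18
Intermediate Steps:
-2*(x(X(-1), 1) - 11) = -2*((1 - 1*(-1)) - 11) = -2*((1 + 1) - 11) = -2*(2 - 11) = -2*(-9) = 18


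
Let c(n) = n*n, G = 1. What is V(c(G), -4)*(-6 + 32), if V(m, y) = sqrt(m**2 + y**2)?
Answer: 26*sqrt(17) ≈ 107.20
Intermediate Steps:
c(n) = n**2
V(c(G), -4)*(-6 + 32) = sqrt((1**2)**2 + (-4)**2)*(-6 + 32) = sqrt(1**2 + 16)*26 = sqrt(1 + 16)*26 = sqrt(17)*26 = 26*sqrt(17)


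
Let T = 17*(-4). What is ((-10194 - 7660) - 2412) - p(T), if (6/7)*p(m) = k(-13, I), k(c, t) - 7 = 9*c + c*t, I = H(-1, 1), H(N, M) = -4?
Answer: -60595/3 ≈ -20198.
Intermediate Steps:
T = -68
I = -4
k(c, t) = 7 + 9*c + c*t (k(c, t) = 7 + (9*c + c*t) = 7 + 9*c + c*t)
p(m) = -203/3 (p(m) = 7*(7 + 9*(-13) - 13*(-4))/6 = 7*(7 - 117 + 52)/6 = (7/6)*(-58) = -203/3)
((-10194 - 7660) - 2412) - p(T) = ((-10194 - 7660) - 2412) - 1*(-203/3) = (-17854 - 2412) + 203/3 = -20266 + 203/3 = -60595/3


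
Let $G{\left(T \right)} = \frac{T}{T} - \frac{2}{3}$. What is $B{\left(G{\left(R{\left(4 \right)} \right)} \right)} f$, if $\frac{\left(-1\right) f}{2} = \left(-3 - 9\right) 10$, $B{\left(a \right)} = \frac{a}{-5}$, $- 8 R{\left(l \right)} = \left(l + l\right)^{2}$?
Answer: $-16$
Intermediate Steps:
$R{\left(l \right)} = - \frac{l^{2}}{2}$ ($R{\left(l \right)} = - \frac{\left(l + l\right)^{2}}{8} = - \frac{\left(2 l\right)^{2}}{8} = - \frac{4 l^{2}}{8} = - \frac{l^{2}}{2}$)
$G{\left(T \right)} = \frac{1}{3}$ ($G{\left(T \right)} = 1 - \frac{2}{3} = \frac{1}{3}$)
$B{\left(a \right)} = - \frac{a}{5}$ ($B{\left(a \right)} = a \left(- \frac{1}{5}\right) = - \frac{a}{5}$)
$f = 240$ ($f = - 2 \left(-3 - 9\right) 10 = - 2 \left(\left(-12\right) 10\right) = \left(-2\right) \left(-120\right) = 240$)
$B{\left(G{\left(R{\left(4 \right)} \right)} \right)} f = \left(- \frac{1}{5}\right) \frac{1}{3} \cdot 240 = \left(- \frac{1}{15}\right) 240 = -16$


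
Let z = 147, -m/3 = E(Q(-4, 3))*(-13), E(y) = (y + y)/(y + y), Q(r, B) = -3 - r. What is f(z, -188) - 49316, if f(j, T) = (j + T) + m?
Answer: -49318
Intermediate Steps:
E(y) = 1 (E(y) = (2*y)/((2*y)) = (2*y)*(1/(2*y)) = 1)
m = 39 (m = -3*(-13) = 39)
f(j, T) = 39 + T + j (f(j, T) = (j + T) + 39 = (T + j) + 39 = 39 + T + j)
f(z, -188) - 49316 = (39 - 188 + 147) - 49316 = -2 - 49316 = -49318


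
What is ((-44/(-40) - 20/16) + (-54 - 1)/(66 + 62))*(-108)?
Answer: 10017/160 ≈ 62.606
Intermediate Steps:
((-44/(-40) - 20/16) + (-54 - 1)/(66 + 62))*(-108) = ((-44*(-1/40) - 20*1/16) - 55/128)*(-108) = ((11/10 - 5/4) - 55*1/128)*(-108) = (-3/20 - 55/128)*(-108) = -371/640*(-108) = 10017/160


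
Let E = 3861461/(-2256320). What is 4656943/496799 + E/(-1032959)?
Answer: 10853874008213223179/1157882499391133120 ≈ 9.3739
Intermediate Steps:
E = -3861461/2256320 (E = 3861461*(-1/2256320) = -3861461/2256320 ≈ -1.7114)
4656943/496799 + E/(-1032959) = 4656943/496799 - 3861461/2256320/(-1032959) = 4656943*(1/496799) - 3861461/2256320*(-1/1032959) = 4656943/496799 + 3861461/2330686050880 = 10853874008213223179/1157882499391133120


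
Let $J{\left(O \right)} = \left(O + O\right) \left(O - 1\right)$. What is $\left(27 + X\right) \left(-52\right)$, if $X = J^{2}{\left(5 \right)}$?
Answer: $-84604$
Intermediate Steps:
$J{\left(O \right)} = 2 O \left(-1 + O\right)$
$X = 1600$ ($X = \left(2 \cdot 5 \left(-1 + 5\right)\right)^{2} = \left(2 \cdot 5 \cdot 4\right)^{2} = 40^{2} = 1600$)
$\left(27 + X\right) \left(-52\right) = \left(27 + 1600\right) \left(-52\right) = 1627 \left(-52\right) = -84604$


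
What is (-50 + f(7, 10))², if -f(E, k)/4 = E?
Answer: 6084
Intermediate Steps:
f(E, k) = -4*E
(-50 + f(7, 10))² = (-50 - 4*7)² = (-50 - 28)² = (-78)² = 6084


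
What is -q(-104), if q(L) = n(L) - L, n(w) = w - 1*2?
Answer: 2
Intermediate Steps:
n(w) = -2 + w (n(w) = w - 2 = -2 + w)
q(L) = -2 (q(L) = (-2 + L) - L = -2)
-q(-104) = -1*(-2) = 2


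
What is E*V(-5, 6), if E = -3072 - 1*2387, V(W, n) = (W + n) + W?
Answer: 21836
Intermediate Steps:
V(W, n) = n + 2*W
E = -5459 (E = -3072 - 2387 = -5459)
E*V(-5, 6) = -5459*(6 + 2*(-5)) = -5459*(6 - 10) = -5459*(-4) = 21836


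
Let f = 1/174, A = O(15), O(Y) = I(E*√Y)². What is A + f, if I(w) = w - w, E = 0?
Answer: 1/174 ≈ 0.0057471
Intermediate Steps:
I(w) = 0
O(Y) = 0 (O(Y) = 0² = 0)
A = 0
f = 1/174 ≈ 0.0057471
A + f = 0 + 1/174 = 1/174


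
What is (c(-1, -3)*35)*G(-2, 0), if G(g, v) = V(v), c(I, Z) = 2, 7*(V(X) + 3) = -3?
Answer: -240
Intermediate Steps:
V(X) = -24/7 (V(X) = -3 + (⅐)*(-3) = -3 - 3/7 = -24/7)
G(g, v) = -24/7
(c(-1, -3)*35)*G(-2, 0) = (2*35)*(-24/7) = 70*(-24/7) = -240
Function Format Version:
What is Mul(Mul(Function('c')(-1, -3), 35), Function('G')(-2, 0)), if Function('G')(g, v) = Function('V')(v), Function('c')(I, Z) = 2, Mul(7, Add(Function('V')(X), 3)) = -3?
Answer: -240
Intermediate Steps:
Function('V')(X) = Rational(-24, 7) (Function('V')(X) = Add(-3, Mul(Rational(1, 7), -3)) = Add(-3, Rational(-3, 7)) = Rational(-24, 7))
Function('G')(g, v) = Rational(-24, 7)
Mul(Mul(Function('c')(-1, -3), 35), Function('G')(-2, 0)) = Mul(Mul(2, 35), Rational(-24, 7)) = Mul(70, Rational(-24, 7)) = -240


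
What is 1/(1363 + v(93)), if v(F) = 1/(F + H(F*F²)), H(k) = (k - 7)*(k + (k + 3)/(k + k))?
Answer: 173468959208497117/236438191401181838590 ≈ 0.00073368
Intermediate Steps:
H(k) = (-7 + k)*(k + (3 + k)/(2*k)) (H(k) = (-7 + k)*(k + (3 + k)/((2*k))) = (-7 + k)*(k + (3 + k)*(1/(2*k))) = (-7 + k)*(k + (3 + k)/(2*k)))
v(F) = 1/(-2 + F + F⁶ - 21/(2*F³) - 13*F³/2) (v(F) = 1/(F + (-2 + (F*F²)² - 21/(2*F³) - 13*F*F²/2)) = 1/(F + (-2 + (F³)² - 21/(2*F³) - 13*F³/2)) = 1/(F + (-2 + F⁶ - 21/(2*F³) - 13*F³/2)) = 1/(-2 + F + F⁶ - 21/(2*F³) - 13*F³/2))
1/(1363 + v(93)) = 1/(1363 - 2*93³/(21 - 1*93³*(-4 - 13*93³ + 2*93 + 2*93⁶))) = 1/(1363 - 2*804357/(21 - 1*804357*(-4 - 13*804357 + 186 + 2*646990183449))) = 1/(1363 - 2*804357/(21 - 1*804357*(-4 - 10456641 + 186 + 1293980366898))) = 1/(1363 - 2*804357/(21 - 1*804357*1293969910439)) = 1/(1363 - 2*804357/(21 - 1040813755250982723)) = 1/(1363 - 2*804357/(-1040813755250982702)) = 1/(1363 - 2*804357*(-1/1040813755250982702)) = 1/(1363 + 268119/173468959208497117) = 1/(236438191401181838590/173468959208497117) = 173468959208497117/236438191401181838590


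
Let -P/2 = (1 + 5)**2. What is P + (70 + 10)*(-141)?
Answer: -11352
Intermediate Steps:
P = -72 (P = -2*(1 + 5)**2 = -2*6**2 = -2*36 = -72)
P + (70 + 10)*(-141) = -72 + (70 + 10)*(-141) = -72 + 80*(-141) = -72 - 11280 = -11352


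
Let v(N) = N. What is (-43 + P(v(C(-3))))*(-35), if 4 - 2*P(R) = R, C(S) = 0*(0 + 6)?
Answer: 1435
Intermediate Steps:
C(S) = 0 (C(S) = 0*6 = 0)
P(R) = 2 - R/2
(-43 + P(v(C(-3))))*(-35) = (-43 + (2 - ½*0))*(-35) = (-43 + (2 + 0))*(-35) = (-43 + 2)*(-35) = -41*(-35) = 1435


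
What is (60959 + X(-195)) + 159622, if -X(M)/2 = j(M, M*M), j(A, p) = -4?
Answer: 220589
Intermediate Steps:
X(M) = 8 (X(M) = -2*(-4) = 8)
(60959 + X(-195)) + 159622 = (60959 + 8) + 159622 = 60967 + 159622 = 220589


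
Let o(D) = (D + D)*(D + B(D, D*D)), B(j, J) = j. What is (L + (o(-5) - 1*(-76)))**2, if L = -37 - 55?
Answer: 7056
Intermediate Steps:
L = -92
o(D) = 4*D**2 (o(D) = (D + D)*(D + D) = (2*D)*(2*D) = 4*D**2)
(L + (o(-5) - 1*(-76)))**2 = (-92 + (4*(-5)**2 - 1*(-76)))**2 = (-92 + (4*25 + 76))**2 = (-92 + (100 + 76))**2 = (-92 + 176)**2 = 84**2 = 7056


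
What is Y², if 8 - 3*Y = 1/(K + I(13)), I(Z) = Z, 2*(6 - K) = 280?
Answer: 104329/14641 ≈ 7.1258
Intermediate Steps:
K = -134 (K = 6 - ½*280 = 6 - 140 = -134)
Y = 323/121 (Y = 8/3 - 1/(3*(-134 + 13)) = 8/3 - ⅓/(-121) = 8/3 - ⅓*(-1/121) = 8/3 + 1/363 = 323/121 ≈ 2.6694)
Y² = (323/121)² = 104329/14641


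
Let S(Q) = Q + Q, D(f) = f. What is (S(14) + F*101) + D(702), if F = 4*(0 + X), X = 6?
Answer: 3154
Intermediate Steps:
S(Q) = 2*Q
F = 24 (F = 4*(0 + 6) = 4*6 = 24)
(S(14) + F*101) + D(702) = (2*14 + 24*101) + 702 = (28 + 2424) + 702 = 2452 + 702 = 3154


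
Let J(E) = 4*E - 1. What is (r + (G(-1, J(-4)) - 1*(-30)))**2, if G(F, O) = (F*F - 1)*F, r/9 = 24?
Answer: 60516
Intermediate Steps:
r = 216 (r = 9*24 = 216)
J(E) = -1 + 4*E
G(F, O) = F*(-1 + F**2) (G(F, O) = (F**2 - 1)*F = (-1 + F**2)*F = F*(-1 + F**2))
(r + (G(-1, J(-4)) - 1*(-30)))**2 = (216 + (((-1)**3 - 1*(-1)) - 1*(-30)))**2 = (216 + ((-1 + 1) + 30))**2 = (216 + (0 + 30))**2 = (216 + 30)**2 = 246**2 = 60516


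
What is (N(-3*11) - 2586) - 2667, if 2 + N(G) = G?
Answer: -5288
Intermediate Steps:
N(G) = -2 + G
(N(-3*11) - 2586) - 2667 = ((-2 - 3*11) - 2586) - 2667 = ((-2 - 33) - 2586) - 2667 = (-35 - 2586) - 2667 = -2621 - 2667 = -5288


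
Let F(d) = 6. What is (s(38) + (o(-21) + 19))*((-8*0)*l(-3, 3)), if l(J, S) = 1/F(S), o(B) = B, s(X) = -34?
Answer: 0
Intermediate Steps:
l(J, S) = ⅙ (l(J, S) = 1/6 = ⅙)
(s(38) + (o(-21) + 19))*((-8*0)*l(-3, 3)) = (-34 + (-21 + 19))*(-8*0*(⅙)) = (-34 - 2)*(0*(⅙)) = -36*0 = 0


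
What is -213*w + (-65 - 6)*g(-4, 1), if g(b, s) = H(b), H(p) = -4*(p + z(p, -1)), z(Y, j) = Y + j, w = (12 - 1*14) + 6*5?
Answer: -8520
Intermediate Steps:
w = 28 (w = (12 - 14) + 30 = -2 + 30 = 28)
H(p) = 4 - 8*p (H(p) = -4*(p + (p - 1)) = -4*(p + (-1 + p)) = -4*(-1 + 2*p) = 4 - 8*p)
g(b, s) = 4 - 8*b
-213*w + (-65 - 6)*g(-4, 1) = -213*28 + (-65 - 6)*(4 - 8*(-4)) = -5964 - 71*(4 + 32) = -5964 - 71*36 = -5964 - 2556 = -8520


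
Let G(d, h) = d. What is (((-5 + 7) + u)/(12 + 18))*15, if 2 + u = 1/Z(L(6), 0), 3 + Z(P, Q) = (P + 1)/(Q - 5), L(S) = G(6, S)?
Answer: -5/44 ≈ -0.11364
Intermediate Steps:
L(S) = 6
Z(P, Q) = -3 + (1 + P)/(-5 + Q) (Z(P, Q) = -3 + (P + 1)/(Q - 5) = -3 + (1 + P)/(-5 + Q))
u = -49/22 (u = -2 + 1/((16 + 6 - 3*0)/(-5 + 0)) = -2 + 1/((16 + 6 + 0)/(-5)) = -2 + 1/(-⅕*22) = -2 + 1/(-22/5) = -2 - 5/22 = -49/22 ≈ -2.2273)
(((-5 + 7) + u)/(12 + 18))*15 = (((-5 + 7) - 49/22)/(12 + 18))*15 = ((2 - 49/22)/30)*15 = ((1/30)*(-5/22))*15 = -1/132*15 = -5/44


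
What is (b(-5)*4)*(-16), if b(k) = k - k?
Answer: 0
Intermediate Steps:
b(k) = 0
(b(-5)*4)*(-16) = (0*4)*(-16) = 0*(-16) = 0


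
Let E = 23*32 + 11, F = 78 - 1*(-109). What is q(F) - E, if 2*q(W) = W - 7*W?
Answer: -1308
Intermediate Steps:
F = 187 (F = 78 + 109 = 187)
q(W) = -3*W (q(W) = (W - 7*W)/2 = (-6*W)/2 = -3*W)
E = 747 (E = 736 + 11 = 747)
q(F) - E = -3*187 - 1*747 = -561 - 747 = -1308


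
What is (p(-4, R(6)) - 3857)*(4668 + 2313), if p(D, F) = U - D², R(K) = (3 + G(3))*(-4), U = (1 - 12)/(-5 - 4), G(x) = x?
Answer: -81086642/3 ≈ -2.7029e+7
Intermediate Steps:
U = 11/9 (U = -11/(-9) = -11*(-⅑) = 11/9 ≈ 1.2222)
R(K) = -24 (R(K) = (3 + 3)*(-4) = 6*(-4) = -24)
p(D, F) = 11/9 - D²
(p(-4, R(6)) - 3857)*(4668 + 2313) = ((11/9 - 1*(-4)²) - 3857)*(4668 + 2313) = ((11/9 - 1*16) - 3857)*6981 = ((11/9 - 16) - 3857)*6981 = (-133/9 - 3857)*6981 = -34846/9*6981 = -81086642/3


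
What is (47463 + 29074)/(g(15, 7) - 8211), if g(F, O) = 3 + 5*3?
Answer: -76537/8193 ≈ -9.3418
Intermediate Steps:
g(F, O) = 18 (g(F, O) = 3 + 15 = 18)
(47463 + 29074)/(g(15, 7) - 8211) = (47463 + 29074)/(18 - 8211) = 76537/(-8193) = 76537*(-1/8193) = -76537/8193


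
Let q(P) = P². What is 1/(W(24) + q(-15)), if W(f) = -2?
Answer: 1/223 ≈ 0.0044843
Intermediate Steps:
1/(W(24) + q(-15)) = 1/(-2 + (-15)²) = 1/(-2 + 225) = 1/223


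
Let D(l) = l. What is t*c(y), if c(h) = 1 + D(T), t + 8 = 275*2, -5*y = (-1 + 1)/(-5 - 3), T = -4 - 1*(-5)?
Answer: 1084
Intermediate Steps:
T = 1 (T = -4 + 5 = 1)
y = 0 (y = -(-1 + 1)/(5*(-5 - 3)) = -0/(-8) = -0*(-1)/8 = -⅕*0 = 0)
t = 542 (t = -8 + 275*2 = -8 + 550 = 542)
c(h) = 2 (c(h) = 1 + 1 = 2)
t*c(y) = 542*2 = 1084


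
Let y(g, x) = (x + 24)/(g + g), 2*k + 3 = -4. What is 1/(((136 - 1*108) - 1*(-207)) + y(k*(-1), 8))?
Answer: 7/1677 ≈ 0.0041741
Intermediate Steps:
k = -7/2 (k = -3/2 + (1/2)*(-4) = -3/2 - 2 = -7/2 ≈ -3.5000)
y(g, x) = (24 + x)/(2*g) (y(g, x) = (24 + x)/((2*g)) = (24 + x)*(1/(2*g)) = (24 + x)/(2*g))
1/(((136 - 1*108) - 1*(-207)) + y(k*(-1), 8)) = 1/(((136 - 1*108) - 1*(-207)) + (24 + 8)/(2*((-7/2*(-1))))) = 1/(((136 - 108) + 207) + (1/2)*32/(7/2)) = 1/((28 + 207) + (1/2)*(2/7)*32) = 1/(235 + 32/7) = 1/(1677/7) = 7/1677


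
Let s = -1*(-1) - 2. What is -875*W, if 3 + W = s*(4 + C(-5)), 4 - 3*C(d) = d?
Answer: 8750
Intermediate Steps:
C(d) = 4/3 - d/3
s = -1 (s = 1 - 2 = -1)
W = -10 (W = -3 - (4 + (4/3 - ⅓*(-5))) = -3 - (4 + (4/3 + 5/3)) = -3 - (4 + 3) = -3 - 1*7 = -3 - 7 = -10)
-875*W = -875*(-10) = 8750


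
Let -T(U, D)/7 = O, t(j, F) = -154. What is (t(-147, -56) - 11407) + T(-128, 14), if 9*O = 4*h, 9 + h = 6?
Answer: -34655/3 ≈ -11552.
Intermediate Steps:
h = -3 (h = -9 + 6 = -3)
O = -4/3 (O = (4*(-3))/9 = (⅑)*(-12) = -4/3 ≈ -1.3333)
T(U, D) = 28/3 (T(U, D) = -7*(-4/3) = 28/3)
(t(-147, -56) - 11407) + T(-128, 14) = (-154 - 11407) + 28/3 = -11561 + 28/3 = -34655/3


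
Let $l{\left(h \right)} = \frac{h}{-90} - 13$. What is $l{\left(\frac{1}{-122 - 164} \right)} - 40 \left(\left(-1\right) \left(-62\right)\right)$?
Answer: $- \frac{64169819}{25740} \approx -2493.0$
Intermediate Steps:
$l{\left(h \right)} = -13 - \frac{h}{90}$ ($l{\left(h \right)} = h \left(- \frac{1}{90}\right) - 13 = - \frac{h}{90} - 13 = -13 - \frac{h}{90}$)
$l{\left(\frac{1}{-122 - 164} \right)} - 40 \left(\left(-1\right) \left(-62\right)\right) = \left(-13 - \frac{1}{90 \left(-122 - 164\right)}\right) - 40 \left(\left(-1\right) \left(-62\right)\right) = \left(-13 - \frac{1}{90 \left(-286\right)}\right) - 40 \cdot 62 = \left(-13 - - \frac{1}{25740}\right) - 2480 = \left(-13 + \frac{1}{25740}\right) - 2480 = - \frac{334619}{25740} - 2480 = - \frac{64169819}{25740}$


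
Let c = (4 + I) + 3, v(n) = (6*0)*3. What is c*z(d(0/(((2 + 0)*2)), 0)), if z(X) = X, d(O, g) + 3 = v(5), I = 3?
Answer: -30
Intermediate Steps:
v(n) = 0 (v(n) = 0*3 = 0)
d(O, g) = -3 (d(O, g) = -3 + 0 = -3)
c = 10 (c = (4 + 3) + 3 = 7 + 3 = 10)
c*z(d(0/(((2 + 0)*2)), 0)) = 10*(-3) = -30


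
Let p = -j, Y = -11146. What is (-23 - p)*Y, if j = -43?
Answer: 735636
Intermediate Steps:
p = 43 (p = -1*(-43) = 43)
(-23 - p)*Y = (-23 - 1*43)*(-11146) = (-23 - 43)*(-11146) = -66*(-11146) = 735636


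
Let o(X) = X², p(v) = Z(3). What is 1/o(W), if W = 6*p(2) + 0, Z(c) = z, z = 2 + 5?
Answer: 1/1764 ≈ 0.00056689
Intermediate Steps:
z = 7
Z(c) = 7
p(v) = 7
W = 42 (W = 6*7 + 0 = 42 + 0 = 42)
1/o(W) = 1/(42²) = 1/1764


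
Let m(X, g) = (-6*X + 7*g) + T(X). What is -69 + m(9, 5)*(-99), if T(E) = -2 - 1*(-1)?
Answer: 1911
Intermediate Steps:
T(E) = -1 (T(E) = -2 + 1 = -1)
m(X, g) = -1 - 6*X + 7*g (m(X, g) = (-6*X + 7*g) - 1 = -1 - 6*X + 7*g)
-69 + m(9, 5)*(-99) = -69 + (-1 - 6*9 + 7*5)*(-99) = -69 + (-1 - 54 + 35)*(-99) = -69 - 20*(-99) = -69 + 1980 = 1911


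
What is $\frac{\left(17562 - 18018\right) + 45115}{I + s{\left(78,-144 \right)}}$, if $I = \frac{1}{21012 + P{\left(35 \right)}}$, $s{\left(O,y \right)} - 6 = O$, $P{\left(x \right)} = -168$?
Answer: $\frac{930872196}{1750897} \approx 531.65$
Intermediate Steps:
$s{\left(O,y \right)} = 6 + O$
$I = \frac{1}{20844}$ ($I = \frac{1}{21012 - 168} = \frac{1}{20844} \approx 4.7975 \cdot 10^{-5}$)
$\frac{\left(17562 - 18018\right) + 45115}{I + s{\left(78,-144 \right)}} = \frac{\left(17562 - 18018\right) + 45115}{\frac{1}{20844} + \left(6 + 78\right)} = \frac{-456 + 45115}{\frac{1}{20844} + 84} = \frac{44659}{\frac{1750897}{20844}} = 44659 \cdot \frac{20844}{1750897} = \frac{930872196}{1750897}$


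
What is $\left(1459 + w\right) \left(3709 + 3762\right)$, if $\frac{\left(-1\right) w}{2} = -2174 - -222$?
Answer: $40066973$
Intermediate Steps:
$w = 3904$ ($w = - 2 \left(-2174 - -222\right) = - 2 \left(-2174 + 222\right) = \left(-2\right) \left(-1952\right) = 3904$)
$\left(1459 + w\right) \left(3709 + 3762\right) = \left(1459 + 3904\right) \left(3709 + 3762\right) = 5363 \cdot 7471 = 40066973$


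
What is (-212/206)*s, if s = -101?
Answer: 10706/103 ≈ 103.94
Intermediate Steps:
(-212/206)*s = -212/206*(-101) = -212*1/206*(-101) = -106/103*(-101) = 10706/103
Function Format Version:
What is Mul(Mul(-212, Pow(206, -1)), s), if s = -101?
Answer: Rational(10706, 103) ≈ 103.94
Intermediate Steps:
Mul(Mul(-212, Pow(206, -1)), s) = Mul(Mul(-212, Pow(206, -1)), -101) = Mul(Mul(-212, Rational(1, 206)), -101) = Mul(Rational(-106, 103), -101) = Rational(10706, 103)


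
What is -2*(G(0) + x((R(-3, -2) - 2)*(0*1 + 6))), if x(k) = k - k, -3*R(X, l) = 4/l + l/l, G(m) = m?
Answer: 0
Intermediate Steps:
R(X, l) = -⅓ - 4/(3*l) (R(X, l) = -(4/l + l/l)/3 = -(4/l + 1)/3 = -(1 + 4/l)/3 = -⅓ - 4/(3*l))
x(k) = 0
-2*(G(0) + x((R(-3, -2) - 2)*(0*1 + 6))) = -2*(0 + 0) = -2*0 = 0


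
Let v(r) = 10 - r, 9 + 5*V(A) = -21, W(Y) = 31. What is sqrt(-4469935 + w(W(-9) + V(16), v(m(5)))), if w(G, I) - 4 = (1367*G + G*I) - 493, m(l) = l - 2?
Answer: I*sqrt(4436074) ≈ 2106.2*I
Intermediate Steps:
V(A) = -6 (V(A) = -9/5 + (1/5)*(-21) = -9/5 - 21/5 = -6)
m(l) = -2 + l
w(G, I) = -489 + 1367*G + G*I (w(G, I) = 4 + ((1367*G + G*I) - 493) = 4 + (-493 + 1367*G + G*I) = -489 + 1367*G + G*I)
sqrt(-4469935 + w(W(-9) + V(16), v(m(5)))) = sqrt(-4469935 + (-489 + 1367*(31 - 6) + (31 - 6)*(10 - (-2 + 5)))) = sqrt(-4469935 + (-489 + 1367*25 + 25*(10 - 1*3))) = sqrt(-4469935 + (-489 + 34175 + 25*(10 - 3))) = sqrt(-4469935 + (-489 + 34175 + 25*7)) = sqrt(-4469935 + (-489 + 34175 + 175)) = sqrt(-4469935 + 33861) = sqrt(-4436074) = I*sqrt(4436074)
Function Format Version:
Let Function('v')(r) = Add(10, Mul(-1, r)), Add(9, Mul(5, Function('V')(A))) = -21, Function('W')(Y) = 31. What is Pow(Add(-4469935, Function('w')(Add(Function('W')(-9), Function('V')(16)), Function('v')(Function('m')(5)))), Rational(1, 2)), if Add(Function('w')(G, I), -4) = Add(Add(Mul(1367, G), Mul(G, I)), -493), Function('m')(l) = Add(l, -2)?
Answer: Mul(I, Pow(4436074, Rational(1, 2))) ≈ Mul(2106.2, I)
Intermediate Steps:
Function('V')(A) = -6 (Function('V')(A) = Add(Rational(-9, 5), Mul(Rational(1, 5), -21)) = Add(Rational(-9, 5), Rational(-21, 5)) = -6)
Function('m')(l) = Add(-2, l)
Function('w')(G, I) = Add(-489, Mul(1367, G), Mul(G, I)) (Function('w')(G, I) = Add(4, Add(Add(Mul(1367, G), Mul(G, I)), -493)) = Add(4, Add(-493, Mul(1367, G), Mul(G, I))) = Add(-489, Mul(1367, G), Mul(G, I)))
Pow(Add(-4469935, Function('w')(Add(Function('W')(-9), Function('V')(16)), Function('v')(Function('m')(5)))), Rational(1, 2)) = Pow(Add(-4469935, Add(-489, Mul(1367, Add(31, -6)), Mul(Add(31, -6), Add(10, Mul(-1, Add(-2, 5)))))), Rational(1, 2)) = Pow(Add(-4469935, Add(-489, Mul(1367, 25), Mul(25, Add(10, Mul(-1, 3))))), Rational(1, 2)) = Pow(Add(-4469935, Add(-489, 34175, Mul(25, Add(10, -3)))), Rational(1, 2)) = Pow(Add(-4469935, Add(-489, 34175, Mul(25, 7))), Rational(1, 2)) = Pow(Add(-4469935, Add(-489, 34175, 175)), Rational(1, 2)) = Pow(Add(-4469935, 33861), Rational(1, 2)) = Pow(-4436074, Rational(1, 2)) = Mul(I, Pow(4436074, Rational(1, 2)))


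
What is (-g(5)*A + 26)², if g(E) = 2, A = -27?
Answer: 6400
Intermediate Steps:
(-g(5)*A + 26)² = (-2*(-27) + 26)² = (-1*(-54) + 26)² = (54 + 26)² = 80² = 6400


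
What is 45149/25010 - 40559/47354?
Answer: 280901289/296080885 ≈ 0.94873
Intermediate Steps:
45149/25010 - 40559/47354 = 280901289/296080885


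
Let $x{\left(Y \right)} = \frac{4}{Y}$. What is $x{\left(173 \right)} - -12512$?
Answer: $\frac{2164580}{173} \approx 12512.0$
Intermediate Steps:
$x{\left(173 \right)} - -12512 = \frac{4}{173} - -12512 = 4 \cdot \frac{1}{173} + 12512 = \frac{4}{173} + 12512 = \frac{2164580}{173}$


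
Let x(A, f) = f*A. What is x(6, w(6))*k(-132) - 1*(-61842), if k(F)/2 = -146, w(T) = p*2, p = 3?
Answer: 51330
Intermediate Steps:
w(T) = 6 (w(T) = 3*2 = 6)
x(A, f) = A*f
k(F) = -292 (k(F) = 2*(-146) = -292)
x(6, w(6))*k(-132) - 1*(-61842) = (6*6)*(-292) - 1*(-61842) = 36*(-292) + 61842 = -10512 + 61842 = 51330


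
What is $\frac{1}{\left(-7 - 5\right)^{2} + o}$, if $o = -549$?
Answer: $- \frac{1}{405} \approx -0.0024691$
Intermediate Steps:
$\frac{1}{\left(-7 - 5\right)^{2} + o} = \frac{1}{\left(-7 - 5\right)^{2} - 549} = \frac{1}{\left(-12\right)^{2} - 549} = \frac{1}{144 - 549} = \frac{1}{-405} = - \frac{1}{405}$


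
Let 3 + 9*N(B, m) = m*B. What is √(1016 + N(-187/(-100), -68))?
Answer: √225346/15 ≈ 31.647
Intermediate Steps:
N(B, m) = -⅓ + B*m/9 (N(B, m) = -⅓ + (m*B)/9 = -⅓ + (B*m)/9 = -⅓ + B*m/9)
√(1016 + N(-187/(-100), -68)) = √(1016 + (-⅓ + (⅑)*(-187/(-100))*(-68))) = √(1016 + (-⅓ + (⅑)*(-187*(-1/100))*(-68))) = √(1016 + (-⅓ + (⅑)*(187/100)*(-68))) = √(1016 + (-⅓ - 3179/225)) = √(1016 - 3254/225) = √(225346/225) = √225346/15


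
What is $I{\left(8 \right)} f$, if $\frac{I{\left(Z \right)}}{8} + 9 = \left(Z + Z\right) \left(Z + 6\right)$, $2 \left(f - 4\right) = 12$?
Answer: $17200$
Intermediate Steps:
$f = 10$ ($f = 4 + \frac{1}{2} \cdot 12 = 4 + 6 = 10$)
$I{\left(Z \right)} = -72 + 16 Z \left(6 + Z\right)$ ($I{\left(Z \right)} = -72 + 8 \left(Z + Z\right) \left(Z + 6\right) = -72 + 8 \cdot 2 Z \left(6 + Z\right) = -72 + 16 Z \left(6 + Z\right)$)
$I{\left(8 \right)} f = \left(-72 + 16 \cdot 8^{2} + 96 \cdot 8\right) 10 = \left(-72 + 16 \cdot 64 + 768\right) 10 = \left(-72 + 1024 + 768\right) 10 = 1720 \cdot 10 = 17200$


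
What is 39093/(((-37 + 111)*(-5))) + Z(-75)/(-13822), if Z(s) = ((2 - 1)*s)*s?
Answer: -135606174/1278535 ≈ -106.06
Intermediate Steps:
Z(s) = s**2 (Z(s) = (1*s)*s = s*s = s**2)
39093/(((-37 + 111)*(-5))) + Z(-75)/(-13822) = 39093/(((-37 + 111)*(-5))) + (-75)**2/(-13822) = 39093/((74*(-5))) + 5625*(-1/13822) = 39093/(-370) - 5625/13822 = 39093*(-1/370) - 5625/13822 = -39093/370 - 5625/13822 = -135606174/1278535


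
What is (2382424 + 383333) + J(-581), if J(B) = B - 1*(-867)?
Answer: 2766043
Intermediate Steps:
J(B) = 867 + B (J(B) = B + 867 = 867 + B)
(2382424 + 383333) + J(-581) = (2382424 + 383333) + (867 - 581) = 2765757 + 286 = 2766043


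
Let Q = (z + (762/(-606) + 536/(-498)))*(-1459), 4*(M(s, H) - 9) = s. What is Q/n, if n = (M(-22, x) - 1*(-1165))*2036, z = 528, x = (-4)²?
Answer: -19287952279/59831130834 ≈ -0.32237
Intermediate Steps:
x = 16
M(s, H) = 9 + s/4
n = 2379066 (n = ((9 + (¼)*(-22)) - 1*(-1165))*2036 = ((9 - 11/2) + 1165)*2036 = (7/2 + 1165)*2036 = (2337/2)*2036 = 2379066)
Q = -19287952279/25149 (Q = (528 + (762/(-606) + 536/(-498)))*(-1459) = (528 + (762*(-1/606) + 536*(-1/498)))*(-1459) = (528 + (-127/101 - 268/249))*(-1459) = (528 - 58691/25149)*(-1459) = (13219981/25149)*(-1459) = -19287952279/25149 ≈ -7.6695e+5)
Q/n = -19287952279/25149/2379066 = -19287952279/25149*1/2379066 = -19287952279/59831130834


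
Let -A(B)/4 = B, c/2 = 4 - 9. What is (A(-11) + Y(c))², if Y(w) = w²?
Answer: 20736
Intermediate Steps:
c = -10 (c = 2*(4 - 9) = 2*(-5) = -10)
A(B) = -4*B
(A(-11) + Y(c))² = (-4*(-11) + (-10)²)² = (44 + 100)² = 144² = 20736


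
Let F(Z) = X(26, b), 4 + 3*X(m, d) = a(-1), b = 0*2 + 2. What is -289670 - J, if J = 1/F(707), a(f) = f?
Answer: -1448347/5 ≈ -2.8967e+5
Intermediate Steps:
b = 2 (b = 0 + 2 = 2)
X(m, d) = -5/3 (X(m, d) = -4/3 + (⅓)*(-1) = -4/3 - ⅓ = -5/3)
F(Z) = -5/3
J = -⅗ (J = 1/(-5/3) = -⅗ ≈ -0.60000)
-289670 - J = -289670 - 1*(-⅗) = -289670 + ⅗ = -1448347/5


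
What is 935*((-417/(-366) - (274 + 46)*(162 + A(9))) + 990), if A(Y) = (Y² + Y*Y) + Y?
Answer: -12042239935/122 ≈ -9.8707e+7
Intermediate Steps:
A(Y) = Y + 2*Y² (A(Y) = (Y² + Y²) + Y = 2*Y² + Y = Y + 2*Y²)
935*((-417/(-366) - (274 + 46)*(162 + A(9))) + 990) = 935*((-417/(-366) - (274 + 46)*(162 + 9*(1 + 2*9))) + 990) = 935*((-417*(-1/366) - 320*(162 + 9*(1 + 18))) + 990) = 935*((139/122 - 320*(162 + 9*19)) + 990) = 935*((139/122 - 320*(162 + 171)) + 990) = 935*((139/122 - 320*333) + 990) = 935*((139/122 - 1*106560) + 990) = 935*((139/122 - 106560) + 990) = 935*(-13000181/122 + 990) = 935*(-12879401/122) = -12042239935/122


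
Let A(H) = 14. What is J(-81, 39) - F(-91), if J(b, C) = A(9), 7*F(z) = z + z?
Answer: 40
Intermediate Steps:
F(z) = 2*z/7 (F(z) = (z + z)/7 = (2*z)/7 = 2*z/7)
J(b, C) = 14
J(-81, 39) - F(-91) = 14 - 2*(-91)/7 = 14 - 1*(-26) = 14 + 26 = 40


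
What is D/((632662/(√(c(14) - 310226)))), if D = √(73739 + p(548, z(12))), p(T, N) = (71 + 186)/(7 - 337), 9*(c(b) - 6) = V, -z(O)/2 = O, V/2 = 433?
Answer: I*√5603225752977765/313167690 ≈ 0.23902*I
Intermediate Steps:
V = 866 (V = 2*433 = 866)
z(O) = -2*O
c(b) = 920/9 (c(b) = 6 + (⅑)*866 = 6 + 866/9 = 920/9)
p(T, N) = -257/330 (p(T, N) = 257/(-330) = 257*(-1/330) = -257/330)
D = √8030092290/330 (D = √(73739 - 257/330) = √(24333613/330) = √8030092290/330 ≈ 271.55)
D/((632662/(√(c(14) - 310226)))) = (√8030092290/330)/((632662/(√(920/9 - 310226)))) = (√8030092290/330)/((632662/(√(-2791114/9)))) = (√8030092290/330)/((632662/((I*√2791114/3)))) = (√8030092290/330)/((632662*(-3*I*√2791114/2791114))) = (√8030092290/330)/((-948993*I*√2791114/1395557)) = (√8030092290/330)*(I*√2791114/1897986) = I*√5603225752977765/313167690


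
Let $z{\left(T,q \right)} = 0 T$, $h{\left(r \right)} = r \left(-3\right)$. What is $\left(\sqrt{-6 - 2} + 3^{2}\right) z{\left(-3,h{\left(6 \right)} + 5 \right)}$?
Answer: $0$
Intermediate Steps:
$h{\left(r \right)} = - 3 r$
$z{\left(T,q \right)} = 0$
$\left(\sqrt{-6 - 2} + 3^{2}\right) z{\left(-3,h{\left(6 \right)} + 5 \right)} = \left(\sqrt{-6 - 2} + 3^{2}\right) 0 = \left(\sqrt{-8} + 9\right) 0 = \left(2 i \sqrt{2} + 9\right) 0 = \left(9 + 2 i \sqrt{2}\right) 0 = 0$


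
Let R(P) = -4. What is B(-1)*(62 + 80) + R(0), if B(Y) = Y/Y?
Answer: 138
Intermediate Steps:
B(Y) = 1
B(-1)*(62 + 80) + R(0) = 1*(62 + 80) - 4 = 1*142 - 4 = 142 - 4 = 138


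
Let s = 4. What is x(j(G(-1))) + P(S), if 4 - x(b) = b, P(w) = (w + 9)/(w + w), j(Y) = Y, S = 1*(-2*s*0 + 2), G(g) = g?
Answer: 31/4 ≈ 7.7500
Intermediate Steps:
S = 2 (S = 1*(-2*4*0 + 2) = 1*(-8*0 + 2) = 1*(0 + 2) = 1*2 = 2)
P(w) = (9 + w)/(2*w) (P(w) = (9 + w)/((2*w)) = (9 + w)*(1/(2*w)) = (9 + w)/(2*w))
x(b) = 4 - b
x(j(G(-1))) + P(S) = (4 - 1*(-1)) + (½)*(9 + 2)/2 = (4 + 1) + (½)*(½)*11 = 5 + 11/4 = 31/4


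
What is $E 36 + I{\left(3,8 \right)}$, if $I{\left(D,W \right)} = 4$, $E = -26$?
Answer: $-932$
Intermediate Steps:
$E 36 + I{\left(3,8 \right)} = \left(-26\right) 36 + 4 = -936 + 4 = -932$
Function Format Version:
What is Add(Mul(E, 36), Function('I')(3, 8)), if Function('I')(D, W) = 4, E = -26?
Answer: -932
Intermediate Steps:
Add(Mul(E, 36), Function('I')(3, 8)) = Add(Mul(-26, 36), 4) = Add(-936, 4) = -932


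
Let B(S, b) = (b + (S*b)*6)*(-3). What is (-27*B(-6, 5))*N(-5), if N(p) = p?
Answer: 70875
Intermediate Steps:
B(S, b) = -3*b - 18*S*b (B(S, b) = (b + 6*S*b)*(-3) = -3*b - 18*S*b)
(-27*B(-6, 5))*N(-5) = -(-81)*5*(1 + 6*(-6))*(-5) = -(-81)*5*(1 - 36)*(-5) = -(-81)*5*(-35)*(-5) = -27*525*(-5) = -14175*(-5) = 70875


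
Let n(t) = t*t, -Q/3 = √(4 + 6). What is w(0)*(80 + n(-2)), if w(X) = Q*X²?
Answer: 0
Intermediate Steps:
Q = -3*√10 (Q = -3*√(4 + 6) = -3*√10 ≈ -9.4868)
n(t) = t²
w(X) = -3*√10*X² (w(X) = (-3*√10)*X² = -3*√10*X²)
w(0)*(80 + n(-2)) = (-3*√10*0²)*(80 + (-2)²) = (-3*√10*0)*(80 + 4) = 0*84 = 0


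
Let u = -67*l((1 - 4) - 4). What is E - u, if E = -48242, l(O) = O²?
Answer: -44959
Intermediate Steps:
u = -3283 (u = -67*((1 - 4) - 4)² = -67*(-3 - 4)² = -67*(-7)² = -67*49 = -3283)
E - u = -48242 - 1*(-3283) = -48242 + 3283 = -44959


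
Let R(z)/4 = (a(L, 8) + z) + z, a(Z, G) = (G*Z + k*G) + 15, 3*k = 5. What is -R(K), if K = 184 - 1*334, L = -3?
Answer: 3548/3 ≈ 1182.7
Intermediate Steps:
k = 5/3 (k = (1/3)*5 = 5/3 ≈ 1.6667)
a(Z, G) = 15 + 5*G/3 + G*Z (a(Z, G) = (G*Z + 5*G/3) + 15 = (5*G/3 + G*Z) + 15 = 15 + 5*G/3 + G*Z)
K = -150 (K = 184 - 334 = -150)
R(z) = 52/3 + 8*z (R(z) = 4*(((15 + (5/3)*8 + 8*(-3)) + z) + z) = 4*(((15 + 40/3 - 24) + z) + z) = 4*((13/3 + z) + z) = 4*(13/3 + 2*z) = 52/3 + 8*z)
-R(K) = -(52/3 + 8*(-150)) = -(52/3 - 1200) = -1*(-3548/3) = 3548/3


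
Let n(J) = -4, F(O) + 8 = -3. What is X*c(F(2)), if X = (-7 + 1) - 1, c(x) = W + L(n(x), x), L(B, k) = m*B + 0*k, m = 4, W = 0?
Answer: 112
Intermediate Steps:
F(O) = -11 (F(O) = -8 - 3 = -11)
L(B, k) = 4*B (L(B, k) = 4*B + 0*k = 4*B + 0 = 4*B)
c(x) = -16 (c(x) = 0 + 4*(-4) = 0 - 16 = -16)
X = -7 (X = -6 - 1 = -7)
X*c(F(2)) = -7*(-16) = 112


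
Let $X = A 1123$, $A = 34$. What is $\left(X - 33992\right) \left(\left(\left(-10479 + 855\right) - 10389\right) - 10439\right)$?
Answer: $-127593880$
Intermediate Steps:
$X = 38182$ ($X = 34 \cdot 1123 = 38182$)
$\left(X - 33992\right) \left(\left(\left(-10479 + 855\right) - 10389\right) - 10439\right) = \left(38182 - 33992\right) \left(\left(\left(-10479 + 855\right) - 10389\right) - 10439\right) = 4190 \left(\left(-9624 - 10389\right) - 10439\right) = 4190 \left(-20013 - 10439\right) = 4190 \left(-30452\right) = -127593880$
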